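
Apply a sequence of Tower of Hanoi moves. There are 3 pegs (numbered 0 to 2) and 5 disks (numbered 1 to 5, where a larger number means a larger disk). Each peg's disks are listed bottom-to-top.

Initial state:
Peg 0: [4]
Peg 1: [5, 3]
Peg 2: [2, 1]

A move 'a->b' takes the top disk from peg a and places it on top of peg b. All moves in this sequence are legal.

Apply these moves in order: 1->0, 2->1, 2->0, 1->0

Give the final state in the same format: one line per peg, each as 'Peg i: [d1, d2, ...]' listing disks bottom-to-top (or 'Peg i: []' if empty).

After move 1 (1->0):
Peg 0: [4, 3]
Peg 1: [5]
Peg 2: [2, 1]

After move 2 (2->1):
Peg 0: [4, 3]
Peg 1: [5, 1]
Peg 2: [2]

After move 3 (2->0):
Peg 0: [4, 3, 2]
Peg 1: [5, 1]
Peg 2: []

After move 4 (1->0):
Peg 0: [4, 3, 2, 1]
Peg 1: [5]
Peg 2: []

Answer: Peg 0: [4, 3, 2, 1]
Peg 1: [5]
Peg 2: []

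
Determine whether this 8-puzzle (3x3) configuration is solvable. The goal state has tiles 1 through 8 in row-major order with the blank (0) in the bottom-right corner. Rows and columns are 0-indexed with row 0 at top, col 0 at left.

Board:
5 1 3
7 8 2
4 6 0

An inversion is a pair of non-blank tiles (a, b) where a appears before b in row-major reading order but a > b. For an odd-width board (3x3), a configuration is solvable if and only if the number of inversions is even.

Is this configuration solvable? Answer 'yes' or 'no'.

Inversions (pairs i<j in row-major order where tile[i] > tile[j] > 0): 11
11 is odd, so the puzzle is not solvable.

Answer: no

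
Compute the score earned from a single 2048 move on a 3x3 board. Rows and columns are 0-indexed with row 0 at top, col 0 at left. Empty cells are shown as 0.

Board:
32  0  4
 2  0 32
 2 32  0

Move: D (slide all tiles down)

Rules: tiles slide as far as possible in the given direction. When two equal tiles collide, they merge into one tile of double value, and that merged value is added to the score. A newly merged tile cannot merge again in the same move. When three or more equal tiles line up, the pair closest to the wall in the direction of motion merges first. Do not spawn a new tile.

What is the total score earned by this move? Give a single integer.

Slide down:
col 0: [32, 2, 2] -> [0, 32, 4]  score +4 (running 4)
col 1: [0, 0, 32] -> [0, 0, 32]  score +0 (running 4)
col 2: [4, 32, 0] -> [0, 4, 32]  score +0 (running 4)
Board after move:
 0  0  0
32  0  4
 4 32 32

Answer: 4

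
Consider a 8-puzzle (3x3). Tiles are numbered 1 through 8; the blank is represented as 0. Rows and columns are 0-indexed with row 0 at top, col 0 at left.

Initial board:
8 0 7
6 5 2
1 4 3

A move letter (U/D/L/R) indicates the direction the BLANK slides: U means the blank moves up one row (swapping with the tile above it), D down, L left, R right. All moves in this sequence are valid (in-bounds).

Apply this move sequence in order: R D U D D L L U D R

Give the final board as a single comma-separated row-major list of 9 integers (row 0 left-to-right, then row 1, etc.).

Answer: 8, 7, 2, 6, 5, 3, 1, 0, 4

Derivation:
After move 1 (R):
8 7 0
6 5 2
1 4 3

After move 2 (D):
8 7 2
6 5 0
1 4 3

After move 3 (U):
8 7 0
6 5 2
1 4 3

After move 4 (D):
8 7 2
6 5 0
1 4 3

After move 5 (D):
8 7 2
6 5 3
1 4 0

After move 6 (L):
8 7 2
6 5 3
1 0 4

After move 7 (L):
8 7 2
6 5 3
0 1 4

After move 8 (U):
8 7 2
0 5 3
6 1 4

After move 9 (D):
8 7 2
6 5 3
0 1 4

After move 10 (R):
8 7 2
6 5 3
1 0 4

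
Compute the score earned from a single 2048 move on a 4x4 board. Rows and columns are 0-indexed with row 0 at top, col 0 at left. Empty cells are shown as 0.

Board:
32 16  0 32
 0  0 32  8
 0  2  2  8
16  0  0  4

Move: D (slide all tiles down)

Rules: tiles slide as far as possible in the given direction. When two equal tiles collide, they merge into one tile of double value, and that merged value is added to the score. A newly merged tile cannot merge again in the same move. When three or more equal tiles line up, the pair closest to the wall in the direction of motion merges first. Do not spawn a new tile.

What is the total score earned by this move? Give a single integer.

Answer: 16

Derivation:
Slide down:
col 0: [32, 0, 0, 16] -> [0, 0, 32, 16]  score +0 (running 0)
col 1: [16, 0, 2, 0] -> [0, 0, 16, 2]  score +0 (running 0)
col 2: [0, 32, 2, 0] -> [0, 0, 32, 2]  score +0 (running 0)
col 3: [32, 8, 8, 4] -> [0, 32, 16, 4]  score +16 (running 16)
Board after move:
 0  0  0  0
 0  0  0 32
32 16 32 16
16  2  2  4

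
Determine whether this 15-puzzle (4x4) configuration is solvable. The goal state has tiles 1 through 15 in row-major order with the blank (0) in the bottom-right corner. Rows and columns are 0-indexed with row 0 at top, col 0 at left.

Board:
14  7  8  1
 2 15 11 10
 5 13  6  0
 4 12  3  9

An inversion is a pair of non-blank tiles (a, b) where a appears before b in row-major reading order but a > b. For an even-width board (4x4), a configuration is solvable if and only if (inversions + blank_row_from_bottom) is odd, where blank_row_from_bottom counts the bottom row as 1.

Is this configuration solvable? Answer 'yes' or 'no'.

Inversions: 57
Blank is in row 2 (0-indexed from top), which is row 2 counting from the bottom (bottom = 1).
57 + 2 = 59, which is odd, so the puzzle is solvable.

Answer: yes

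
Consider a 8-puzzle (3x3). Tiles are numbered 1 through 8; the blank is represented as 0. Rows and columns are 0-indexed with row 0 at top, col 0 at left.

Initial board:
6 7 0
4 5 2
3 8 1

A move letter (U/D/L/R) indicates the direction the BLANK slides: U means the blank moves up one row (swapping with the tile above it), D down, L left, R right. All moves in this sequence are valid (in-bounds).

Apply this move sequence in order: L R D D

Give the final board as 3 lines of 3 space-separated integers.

After move 1 (L):
6 0 7
4 5 2
3 8 1

After move 2 (R):
6 7 0
4 5 2
3 8 1

After move 3 (D):
6 7 2
4 5 0
3 8 1

After move 4 (D):
6 7 2
4 5 1
3 8 0

Answer: 6 7 2
4 5 1
3 8 0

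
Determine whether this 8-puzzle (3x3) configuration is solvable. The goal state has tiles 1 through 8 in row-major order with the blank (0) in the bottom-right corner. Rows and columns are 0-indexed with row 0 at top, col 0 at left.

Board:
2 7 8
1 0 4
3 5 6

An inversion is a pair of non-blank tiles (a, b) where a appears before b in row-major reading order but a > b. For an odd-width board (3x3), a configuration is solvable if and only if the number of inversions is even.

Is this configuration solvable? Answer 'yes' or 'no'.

Answer: yes

Derivation:
Inversions (pairs i<j in row-major order where tile[i] > tile[j] > 0): 12
12 is even, so the puzzle is solvable.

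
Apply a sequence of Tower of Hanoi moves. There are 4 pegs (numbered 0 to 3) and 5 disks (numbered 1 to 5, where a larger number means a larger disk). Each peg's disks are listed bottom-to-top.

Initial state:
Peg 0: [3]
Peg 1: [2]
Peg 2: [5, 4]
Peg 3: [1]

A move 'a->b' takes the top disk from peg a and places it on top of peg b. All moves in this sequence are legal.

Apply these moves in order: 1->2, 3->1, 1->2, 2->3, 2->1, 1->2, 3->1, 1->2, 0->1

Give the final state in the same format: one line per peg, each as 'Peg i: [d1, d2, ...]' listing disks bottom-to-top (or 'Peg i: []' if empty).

Answer: Peg 0: []
Peg 1: [3]
Peg 2: [5, 4, 2, 1]
Peg 3: []

Derivation:
After move 1 (1->2):
Peg 0: [3]
Peg 1: []
Peg 2: [5, 4, 2]
Peg 3: [1]

After move 2 (3->1):
Peg 0: [3]
Peg 1: [1]
Peg 2: [5, 4, 2]
Peg 3: []

After move 3 (1->2):
Peg 0: [3]
Peg 1: []
Peg 2: [5, 4, 2, 1]
Peg 3: []

After move 4 (2->3):
Peg 0: [3]
Peg 1: []
Peg 2: [5, 4, 2]
Peg 3: [1]

After move 5 (2->1):
Peg 0: [3]
Peg 1: [2]
Peg 2: [5, 4]
Peg 3: [1]

After move 6 (1->2):
Peg 0: [3]
Peg 1: []
Peg 2: [5, 4, 2]
Peg 3: [1]

After move 7 (3->1):
Peg 0: [3]
Peg 1: [1]
Peg 2: [5, 4, 2]
Peg 3: []

After move 8 (1->2):
Peg 0: [3]
Peg 1: []
Peg 2: [5, 4, 2, 1]
Peg 3: []

After move 9 (0->1):
Peg 0: []
Peg 1: [3]
Peg 2: [5, 4, 2, 1]
Peg 3: []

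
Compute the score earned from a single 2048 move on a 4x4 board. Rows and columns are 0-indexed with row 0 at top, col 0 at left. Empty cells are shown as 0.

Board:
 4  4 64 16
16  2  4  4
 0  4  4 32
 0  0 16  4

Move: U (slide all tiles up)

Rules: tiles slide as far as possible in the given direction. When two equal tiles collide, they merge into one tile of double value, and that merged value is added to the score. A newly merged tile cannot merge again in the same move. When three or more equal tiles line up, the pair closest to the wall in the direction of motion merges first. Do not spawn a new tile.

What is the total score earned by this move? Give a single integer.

Slide up:
col 0: [4, 16, 0, 0] -> [4, 16, 0, 0]  score +0 (running 0)
col 1: [4, 2, 4, 0] -> [4, 2, 4, 0]  score +0 (running 0)
col 2: [64, 4, 4, 16] -> [64, 8, 16, 0]  score +8 (running 8)
col 3: [16, 4, 32, 4] -> [16, 4, 32, 4]  score +0 (running 8)
Board after move:
 4  4 64 16
16  2  8  4
 0  4 16 32
 0  0  0  4

Answer: 8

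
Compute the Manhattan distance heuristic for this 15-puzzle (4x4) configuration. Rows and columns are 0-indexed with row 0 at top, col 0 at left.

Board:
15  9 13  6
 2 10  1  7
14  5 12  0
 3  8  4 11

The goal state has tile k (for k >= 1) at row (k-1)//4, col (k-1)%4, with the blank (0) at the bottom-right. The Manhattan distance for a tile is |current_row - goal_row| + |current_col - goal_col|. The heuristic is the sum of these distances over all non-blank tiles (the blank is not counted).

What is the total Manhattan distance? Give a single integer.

Tile 15: (0,0)->(3,2) = 5
Tile 9: (0,1)->(2,0) = 3
Tile 13: (0,2)->(3,0) = 5
Tile 6: (0,3)->(1,1) = 3
Tile 2: (1,0)->(0,1) = 2
Tile 10: (1,1)->(2,1) = 1
Tile 1: (1,2)->(0,0) = 3
Tile 7: (1,3)->(1,2) = 1
Tile 14: (2,0)->(3,1) = 2
Tile 5: (2,1)->(1,0) = 2
Tile 12: (2,2)->(2,3) = 1
Tile 3: (3,0)->(0,2) = 5
Tile 8: (3,1)->(1,3) = 4
Tile 4: (3,2)->(0,3) = 4
Tile 11: (3,3)->(2,2) = 2
Sum: 5 + 3 + 5 + 3 + 2 + 1 + 3 + 1 + 2 + 2 + 1 + 5 + 4 + 4 + 2 = 43

Answer: 43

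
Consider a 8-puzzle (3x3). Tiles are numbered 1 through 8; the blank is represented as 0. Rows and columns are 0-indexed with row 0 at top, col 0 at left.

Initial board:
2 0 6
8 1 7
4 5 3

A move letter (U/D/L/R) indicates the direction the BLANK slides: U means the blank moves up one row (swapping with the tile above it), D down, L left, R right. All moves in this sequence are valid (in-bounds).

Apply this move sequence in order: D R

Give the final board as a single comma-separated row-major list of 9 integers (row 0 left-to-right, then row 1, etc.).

After move 1 (D):
2 1 6
8 0 7
4 5 3

After move 2 (R):
2 1 6
8 7 0
4 5 3

Answer: 2, 1, 6, 8, 7, 0, 4, 5, 3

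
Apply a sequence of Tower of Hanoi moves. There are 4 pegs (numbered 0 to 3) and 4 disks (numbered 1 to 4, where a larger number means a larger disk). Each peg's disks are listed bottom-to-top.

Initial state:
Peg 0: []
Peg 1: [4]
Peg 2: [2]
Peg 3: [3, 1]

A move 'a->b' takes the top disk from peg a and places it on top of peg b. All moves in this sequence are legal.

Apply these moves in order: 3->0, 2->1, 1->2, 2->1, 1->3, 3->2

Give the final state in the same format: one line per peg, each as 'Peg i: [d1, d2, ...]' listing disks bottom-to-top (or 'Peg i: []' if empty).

Answer: Peg 0: [1]
Peg 1: [4]
Peg 2: [2]
Peg 3: [3]

Derivation:
After move 1 (3->0):
Peg 0: [1]
Peg 1: [4]
Peg 2: [2]
Peg 3: [3]

After move 2 (2->1):
Peg 0: [1]
Peg 1: [4, 2]
Peg 2: []
Peg 3: [3]

After move 3 (1->2):
Peg 0: [1]
Peg 1: [4]
Peg 2: [2]
Peg 3: [3]

After move 4 (2->1):
Peg 0: [1]
Peg 1: [4, 2]
Peg 2: []
Peg 3: [3]

After move 5 (1->3):
Peg 0: [1]
Peg 1: [4]
Peg 2: []
Peg 3: [3, 2]

After move 6 (3->2):
Peg 0: [1]
Peg 1: [4]
Peg 2: [2]
Peg 3: [3]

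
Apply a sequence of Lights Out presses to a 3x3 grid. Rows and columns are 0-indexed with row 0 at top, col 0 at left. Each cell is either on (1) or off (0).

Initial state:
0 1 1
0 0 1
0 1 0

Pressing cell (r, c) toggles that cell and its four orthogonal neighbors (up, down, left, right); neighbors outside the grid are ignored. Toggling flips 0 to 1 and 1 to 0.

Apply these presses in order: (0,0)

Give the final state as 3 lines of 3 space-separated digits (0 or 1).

Answer: 1 0 1
1 0 1
0 1 0

Derivation:
After press 1 at (0,0):
1 0 1
1 0 1
0 1 0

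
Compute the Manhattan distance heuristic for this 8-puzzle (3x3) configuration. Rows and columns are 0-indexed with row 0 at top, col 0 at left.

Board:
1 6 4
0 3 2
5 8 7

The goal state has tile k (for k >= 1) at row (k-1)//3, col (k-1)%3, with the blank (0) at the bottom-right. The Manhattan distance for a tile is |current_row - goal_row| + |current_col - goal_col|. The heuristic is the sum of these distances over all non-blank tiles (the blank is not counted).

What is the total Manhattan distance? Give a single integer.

Answer: 13

Derivation:
Tile 1: (0,0)->(0,0) = 0
Tile 6: (0,1)->(1,2) = 2
Tile 4: (0,2)->(1,0) = 3
Tile 3: (1,1)->(0,2) = 2
Tile 2: (1,2)->(0,1) = 2
Tile 5: (2,0)->(1,1) = 2
Tile 8: (2,1)->(2,1) = 0
Tile 7: (2,2)->(2,0) = 2
Sum: 0 + 2 + 3 + 2 + 2 + 2 + 0 + 2 = 13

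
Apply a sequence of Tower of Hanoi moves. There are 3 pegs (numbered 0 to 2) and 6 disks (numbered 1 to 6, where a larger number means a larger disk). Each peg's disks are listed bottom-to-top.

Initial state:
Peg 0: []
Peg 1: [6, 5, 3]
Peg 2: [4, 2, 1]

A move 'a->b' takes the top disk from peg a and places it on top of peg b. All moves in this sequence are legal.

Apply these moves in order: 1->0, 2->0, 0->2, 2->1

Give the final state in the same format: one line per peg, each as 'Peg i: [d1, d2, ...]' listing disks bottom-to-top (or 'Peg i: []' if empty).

Answer: Peg 0: [3]
Peg 1: [6, 5, 1]
Peg 2: [4, 2]

Derivation:
After move 1 (1->0):
Peg 0: [3]
Peg 1: [6, 5]
Peg 2: [4, 2, 1]

After move 2 (2->0):
Peg 0: [3, 1]
Peg 1: [6, 5]
Peg 2: [4, 2]

After move 3 (0->2):
Peg 0: [3]
Peg 1: [6, 5]
Peg 2: [4, 2, 1]

After move 4 (2->1):
Peg 0: [3]
Peg 1: [6, 5, 1]
Peg 2: [4, 2]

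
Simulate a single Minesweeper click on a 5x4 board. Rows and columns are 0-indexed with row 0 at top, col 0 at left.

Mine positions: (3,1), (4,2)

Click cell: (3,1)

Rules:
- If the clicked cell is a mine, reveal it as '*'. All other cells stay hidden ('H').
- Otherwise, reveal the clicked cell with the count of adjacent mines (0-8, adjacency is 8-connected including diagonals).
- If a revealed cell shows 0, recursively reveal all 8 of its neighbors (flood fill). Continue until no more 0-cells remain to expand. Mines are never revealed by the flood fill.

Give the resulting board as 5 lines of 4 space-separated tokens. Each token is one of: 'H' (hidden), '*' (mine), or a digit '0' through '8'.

H H H H
H H H H
H H H H
H * H H
H H H H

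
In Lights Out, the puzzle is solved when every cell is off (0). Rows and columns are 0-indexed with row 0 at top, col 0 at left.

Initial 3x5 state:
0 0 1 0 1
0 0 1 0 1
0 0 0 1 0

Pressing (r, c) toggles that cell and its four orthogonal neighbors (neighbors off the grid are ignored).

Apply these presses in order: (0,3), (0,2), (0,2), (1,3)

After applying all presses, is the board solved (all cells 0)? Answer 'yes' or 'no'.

After press 1 at (0,3):
0 0 0 1 0
0 0 1 1 1
0 0 0 1 0

After press 2 at (0,2):
0 1 1 0 0
0 0 0 1 1
0 0 0 1 0

After press 3 at (0,2):
0 0 0 1 0
0 0 1 1 1
0 0 0 1 0

After press 4 at (1,3):
0 0 0 0 0
0 0 0 0 0
0 0 0 0 0

Lights still on: 0

Answer: yes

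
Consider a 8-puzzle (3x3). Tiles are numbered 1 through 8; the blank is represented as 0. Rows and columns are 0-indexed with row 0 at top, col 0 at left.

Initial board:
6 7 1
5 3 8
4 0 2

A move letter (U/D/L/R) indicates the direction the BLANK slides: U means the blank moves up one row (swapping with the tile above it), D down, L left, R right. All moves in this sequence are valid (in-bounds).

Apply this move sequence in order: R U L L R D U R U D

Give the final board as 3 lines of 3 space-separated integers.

Answer: 6 7 1
5 3 0
4 2 8

Derivation:
After move 1 (R):
6 7 1
5 3 8
4 2 0

After move 2 (U):
6 7 1
5 3 0
4 2 8

After move 3 (L):
6 7 1
5 0 3
4 2 8

After move 4 (L):
6 7 1
0 5 3
4 2 8

After move 5 (R):
6 7 1
5 0 3
4 2 8

After move 6 (D):
6 7 1
5 2 3
4 0 8

After move 7 (U):
6 7 1
5 0 3
4 2 8

After move 8 (R):
6 7 1
5 3 0
4 2 8

After move 9 (U):
6 7 0
5 3 1
4 2 8

After move 10 (D):
6 7 1
5 3 0
4 2 8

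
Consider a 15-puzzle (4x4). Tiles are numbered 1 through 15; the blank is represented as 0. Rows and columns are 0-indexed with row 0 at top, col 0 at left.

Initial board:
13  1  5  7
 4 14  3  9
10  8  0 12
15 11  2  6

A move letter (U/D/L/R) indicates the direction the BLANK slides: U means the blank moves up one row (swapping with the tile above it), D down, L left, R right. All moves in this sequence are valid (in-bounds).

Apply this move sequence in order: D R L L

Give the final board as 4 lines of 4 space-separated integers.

Answer: 13  1  5  7
 4 14  3  9
10  8  2 12
15  0 11  6

Derivation:
After move 1 (D):
13  1  5  7
 4 14  3  9
10  8  2 12
15 11  0  6

After move 2 (R):
13  1  5  7
 4 14  3  9
10  8  2 12
15 11  6  0

After move 3 (L):
13  1  5  7
 4 14  3  9
10  8  2 12
15 11  0  6

After move 4 (L):
13  1  5  7
 4 14  3  9
10  8  2 12
15  0 11  6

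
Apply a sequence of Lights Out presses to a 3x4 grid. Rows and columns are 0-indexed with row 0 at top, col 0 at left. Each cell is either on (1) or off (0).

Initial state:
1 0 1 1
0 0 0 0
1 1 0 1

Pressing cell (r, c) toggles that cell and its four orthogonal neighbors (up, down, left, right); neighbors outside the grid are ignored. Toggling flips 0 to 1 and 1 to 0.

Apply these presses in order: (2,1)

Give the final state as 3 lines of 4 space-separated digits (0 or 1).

After press 1 at (2,1):
1 0 1 1
0 1 0 0
0 0 1 1

Answer: 1 0 1 1
0 1 0 0
0 0 1 1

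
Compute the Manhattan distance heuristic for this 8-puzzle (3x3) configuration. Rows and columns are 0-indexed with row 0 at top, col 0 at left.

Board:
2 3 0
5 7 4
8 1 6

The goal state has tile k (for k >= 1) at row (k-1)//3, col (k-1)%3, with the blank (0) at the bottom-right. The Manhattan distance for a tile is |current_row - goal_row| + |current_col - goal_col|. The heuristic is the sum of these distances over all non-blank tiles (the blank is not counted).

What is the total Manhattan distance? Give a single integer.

Tile 2: (0,0)->(0,1) = 1
Tile 3: (0,1)->(0,2) = 1
Tile 5: (1,0)->(1,1) = 1
Tile 7: (1,1)->(2,0) = 2
Tile 4: (1,2)->(1,0) = 2
Tile 8: (2,0)->(2,1) = 1
Tile 1: (2,1)->(0,0) = 3
Tile 6: (2,2)->(1,2) = 1
Sum: 1 + 1 + 1 + 2 + 2 + 1 + 3 + 1 = 12

Answer: 12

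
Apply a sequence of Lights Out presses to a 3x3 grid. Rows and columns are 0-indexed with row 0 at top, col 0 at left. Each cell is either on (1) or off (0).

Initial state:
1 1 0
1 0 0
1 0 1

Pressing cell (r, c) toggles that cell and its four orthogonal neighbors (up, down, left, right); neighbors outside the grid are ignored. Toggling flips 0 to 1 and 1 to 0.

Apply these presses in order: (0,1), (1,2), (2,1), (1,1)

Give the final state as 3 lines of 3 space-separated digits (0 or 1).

After press 1 at (0,1):
0 0 1
1 1 0
1 0 1

After press 2 at (1,2):
0 0 0
1 0 1
1 0 0

After press 3 at (2,1):
0 0 0
1 1 1
0 1 1

After press 4 at (1,1):
0 1 0
0 0 0
0 0 1

Answer: 0 1 0
0 0 0
0 0 1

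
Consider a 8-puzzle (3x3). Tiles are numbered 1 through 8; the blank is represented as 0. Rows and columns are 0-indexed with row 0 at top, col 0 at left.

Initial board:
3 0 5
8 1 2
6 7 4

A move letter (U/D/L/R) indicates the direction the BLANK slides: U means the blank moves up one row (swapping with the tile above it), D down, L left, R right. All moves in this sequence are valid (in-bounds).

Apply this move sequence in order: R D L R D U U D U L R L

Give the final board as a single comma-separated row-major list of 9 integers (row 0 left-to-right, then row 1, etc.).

Answer: 3, 0, 5, 8, 1, 2, 6, 7, 4

Derivation:
After move 1 (R):
3 5 0
8 1 2
6 7 4

After move 2 (D):
3 5 2
8 1 0
6 7 4

After move 3 (L):
3 5 2
8 0 1
6 7 4

After move 4 (R):
3 5 2
8 1 0
6 7 4

After move 5 (D):
3 5 2
8 1 4
6 7 0

After move 6 (U):
3 5 2
8 1 0
6 7 4

After move 7 (U):
3 5 0
8 1 2
6 7 4

After move 8 (D):
3 5 2
8 1 0
6 7 4

After move 9 (U):
3 5 0
8 1 2
6 7 4

After move 10 (L):
3 0 5
8 1 2
6 7 4

After move 11 (R):
3 5 0
8 1 2
6 7 4

After move 12 (L):
3 0 5
8 1 2
6 7 4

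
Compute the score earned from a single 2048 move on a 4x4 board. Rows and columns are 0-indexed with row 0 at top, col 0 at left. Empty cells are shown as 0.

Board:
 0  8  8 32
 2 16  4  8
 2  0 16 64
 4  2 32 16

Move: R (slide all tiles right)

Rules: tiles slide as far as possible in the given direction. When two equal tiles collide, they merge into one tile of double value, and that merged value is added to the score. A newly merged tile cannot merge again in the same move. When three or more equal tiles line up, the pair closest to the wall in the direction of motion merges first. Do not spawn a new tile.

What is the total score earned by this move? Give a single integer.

Slide right:
row 0: [0, 8, 8, 32] -> [0, 0, 16, 32]  score +16 (running 16)
row 1: [2, 16, 4, 8] -> [2, 16, 4, 8]  score +0 (running 16)
row 2: [2, 0, 16, 64] -> [0, 2, 16, 64]  score +0 (running 16)
row 3: [4, 2, 32, 16] -> [4, 2, 32, 16]  score +0 (running 16)
Board after move:
 0  0 16 32
 2 16  4  8
 0  2 16 64
 4  2 32 16

Answer: 16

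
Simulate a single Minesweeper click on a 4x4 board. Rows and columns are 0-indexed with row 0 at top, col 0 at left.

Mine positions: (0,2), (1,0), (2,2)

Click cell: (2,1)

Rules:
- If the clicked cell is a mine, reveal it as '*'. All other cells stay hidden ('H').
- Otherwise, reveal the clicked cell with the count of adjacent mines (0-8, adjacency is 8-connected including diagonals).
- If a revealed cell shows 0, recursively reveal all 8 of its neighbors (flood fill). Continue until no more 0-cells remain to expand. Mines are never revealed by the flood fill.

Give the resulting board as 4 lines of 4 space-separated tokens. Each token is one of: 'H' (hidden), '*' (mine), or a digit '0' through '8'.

H H H H
H H H H
H 2 H H
H H H H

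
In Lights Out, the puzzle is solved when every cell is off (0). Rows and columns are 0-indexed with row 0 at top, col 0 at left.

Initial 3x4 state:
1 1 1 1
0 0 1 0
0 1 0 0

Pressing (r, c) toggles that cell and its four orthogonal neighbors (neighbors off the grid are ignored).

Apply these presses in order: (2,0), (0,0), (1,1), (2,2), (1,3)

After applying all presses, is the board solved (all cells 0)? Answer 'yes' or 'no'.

After press 1 at (2,0):
1 1 1 1
1 0 1 0
1 0 0 0

After press 2 at (0,0):
0 0 1 1
0 0 1 0
1 0 0 0

After press 3 at (1,1):
0 1 1 1
1 1 0 0
1 1 0 0

After press 4 at (2,2):
0 1 1 1
1 1 1 0
1 0 1 1

After press 5 at (1,3):
0 1 1 0
1 1 0 1
1 0 1 0

Lights still on: 7

Answer: no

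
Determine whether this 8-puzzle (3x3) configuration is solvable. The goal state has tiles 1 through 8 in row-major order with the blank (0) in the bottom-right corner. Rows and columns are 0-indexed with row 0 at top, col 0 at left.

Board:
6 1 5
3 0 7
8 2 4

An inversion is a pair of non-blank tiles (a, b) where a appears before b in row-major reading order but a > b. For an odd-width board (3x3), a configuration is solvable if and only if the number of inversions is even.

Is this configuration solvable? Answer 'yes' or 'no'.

Inversions (pairs i<j in row-major order where tile[i] > tile[j] > 0): 13
13 is odd, so the puzzle is not solvable.

Answer: no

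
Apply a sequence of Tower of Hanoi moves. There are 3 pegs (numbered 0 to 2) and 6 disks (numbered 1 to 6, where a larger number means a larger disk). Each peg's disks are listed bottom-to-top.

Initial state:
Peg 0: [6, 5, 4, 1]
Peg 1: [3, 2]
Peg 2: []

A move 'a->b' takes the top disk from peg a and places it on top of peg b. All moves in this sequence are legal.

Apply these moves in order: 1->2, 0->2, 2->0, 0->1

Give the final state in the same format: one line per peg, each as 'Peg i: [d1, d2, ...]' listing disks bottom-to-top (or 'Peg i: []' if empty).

After move 1 (1->2):
Peg 0: [6, 5, 4, 1]
Peg 1: [3]
Peg 2: [2]

After move 2 (0->2):
Peg 0: [6, 5, 4]
Peg 1: [3]
Peg 2: [2, 1]

After move 3 (2->0):
Peg 0: [6, 5, 4, 1]
Peg 1: [3]
Peg 2: [2]

After move 4 (0->1):
Peg 0: [6, 5, 4]
Peg 1: [3, 1]
Peg 2: [2]

Answer: Peg 0: [6, 5, 4]
Peg 1: [3, 1]
Peg 2: [2]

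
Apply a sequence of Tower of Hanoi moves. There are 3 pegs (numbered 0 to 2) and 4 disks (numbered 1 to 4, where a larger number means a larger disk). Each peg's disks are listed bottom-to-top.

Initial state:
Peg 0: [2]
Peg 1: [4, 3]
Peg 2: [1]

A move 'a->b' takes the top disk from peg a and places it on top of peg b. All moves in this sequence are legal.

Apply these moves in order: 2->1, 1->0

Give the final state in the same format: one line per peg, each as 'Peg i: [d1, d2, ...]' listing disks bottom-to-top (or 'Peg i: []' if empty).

After move 1 (2->1):
Peg 0: [2]
Peg 1: [4, 3, 1]
Peg 2: []

After move 2 (1->0):
Peg 0: [2, 1]
Peg 1: [4, 3]
Peg 2: []

Answer: Peg 0: [2, 1]
Peg 1: [4, 3]
Peg 2: []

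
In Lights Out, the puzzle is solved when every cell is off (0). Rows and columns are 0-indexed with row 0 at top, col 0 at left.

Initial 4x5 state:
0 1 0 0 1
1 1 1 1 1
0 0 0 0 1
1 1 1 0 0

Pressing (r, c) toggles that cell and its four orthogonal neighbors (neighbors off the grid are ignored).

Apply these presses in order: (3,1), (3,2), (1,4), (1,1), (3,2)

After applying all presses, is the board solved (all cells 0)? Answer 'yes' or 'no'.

Answer: yes

Derivation:
After press 1 at (3,1):
0 1 0 0 1
1 1 1 1 1
0 1 0 0 1
0 0 0 0 0

After press 2 at (3,2):
0 1 0 0 1
1 1 1 1 1
0 1 1 0 1
0 1 1 1 0

After press 3 at (1,4):
0 1 0 0 0
1 1 1 0 0
0 1 1 0 0
0 1 1 1 0

After press 4 at (1,1):
0 0 0 0 0
0 0 0 0 0
0 0 1 0 0
0 1 1 1 0

After press 5 at (3,2):
0 0 0 0 0
0 0 0 0 0
0 0 0 0 0
0 0 0 0 0

Lights still on: 0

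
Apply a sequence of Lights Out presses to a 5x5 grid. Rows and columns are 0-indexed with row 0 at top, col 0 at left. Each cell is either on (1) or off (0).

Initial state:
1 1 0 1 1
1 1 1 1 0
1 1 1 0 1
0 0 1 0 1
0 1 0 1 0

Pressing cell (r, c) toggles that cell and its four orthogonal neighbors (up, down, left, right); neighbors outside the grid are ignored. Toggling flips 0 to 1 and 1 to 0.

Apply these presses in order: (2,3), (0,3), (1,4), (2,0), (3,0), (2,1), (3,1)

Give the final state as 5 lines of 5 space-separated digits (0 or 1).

Answer: 1 1 1 0 1
0 0 1 0 1
0 0 1 1 1
1 1 0 1 1
1 0 0 1 0

Derivation:
After press 1 at (2,3):
1 1 0 1 1
1 1 1 0 0
1 1 0 1 0
0 0 1 1 1
0 1 0 1 0

After press 2 at (0,3):
1 1 1 0 0
1 1 1 1 0
1 1 0 1 0
0 0 1 1 1
0 1 0 1 0

After press 3 at (1,4):
1 1 1 0 1
1 1 1 0 1
1 1 0 1 1
0 0 1 1 1
0 1 0 1 0

After press 4 at (2,0):
1 1 1 0 1
0 1 1 0 1
0 0 0 1 1
1 0 1 1 1
0 1 0 1 0

After press 5 at (3,0):
1 1 1 0 1
0 1 1 0 1
1 0 0 1 1
0 1 1 1 1
1 1 0 1 0

After press 6 at (2,1):
1 1 1 0 1
0 0 1 0 1
0 1 1 1 1
0 0 1 1 1
1 1 0 1 0

After press 7 at (3,1):
1 1 1 0 1
0 0 1 0 1
0 0 1 1 1
1 1 0 1 1
1 0 0 1 0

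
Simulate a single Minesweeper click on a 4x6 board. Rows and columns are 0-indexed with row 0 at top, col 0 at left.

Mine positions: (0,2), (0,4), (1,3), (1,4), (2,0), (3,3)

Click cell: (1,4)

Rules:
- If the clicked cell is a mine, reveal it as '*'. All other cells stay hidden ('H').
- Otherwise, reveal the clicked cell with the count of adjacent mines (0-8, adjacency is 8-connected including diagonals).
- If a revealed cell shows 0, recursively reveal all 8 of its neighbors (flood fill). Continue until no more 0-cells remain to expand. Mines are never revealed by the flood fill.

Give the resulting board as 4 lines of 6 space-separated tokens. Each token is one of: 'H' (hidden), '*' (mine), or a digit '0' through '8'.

H H H H H H
H H H H * H
H H H H H H
H H H H H H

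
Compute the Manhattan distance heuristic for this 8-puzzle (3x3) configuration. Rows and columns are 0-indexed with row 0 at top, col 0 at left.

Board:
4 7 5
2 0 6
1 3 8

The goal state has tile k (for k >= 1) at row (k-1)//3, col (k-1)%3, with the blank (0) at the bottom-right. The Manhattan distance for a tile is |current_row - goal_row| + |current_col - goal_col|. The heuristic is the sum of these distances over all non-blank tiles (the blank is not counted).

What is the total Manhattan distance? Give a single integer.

Tile 4: at (0,0), goal (1,0), distance |0-1|+|0-0| = 1
Tile 7: at (0,1), goal (2,0), distance |0-2|+|1-0| = 3
Tile 5: at (0,2), goal (1,1), distance |0-1|+|2-1| = 2
Tile 2: at (1,0), goal (0,1), distance |1-0|+|0-1| = 2
Tile 6: at (1,2), goal (1,2), distance |1-1|+|2-2| = 0
Tile 1: at (2,0), goal (0,0), distance |2-0|+|0-0| = 2
Tile 3: at (2,1), goal (0,2), distance |2-0|+|1-2| = 3
Tile 8: at (2,2), goal (2,1), distance |2-2|+|2-1| = 1
Sum: 1 + 3 + 2 + 2 + 0 + 2 + 3 + 1 = 14

Answer: 14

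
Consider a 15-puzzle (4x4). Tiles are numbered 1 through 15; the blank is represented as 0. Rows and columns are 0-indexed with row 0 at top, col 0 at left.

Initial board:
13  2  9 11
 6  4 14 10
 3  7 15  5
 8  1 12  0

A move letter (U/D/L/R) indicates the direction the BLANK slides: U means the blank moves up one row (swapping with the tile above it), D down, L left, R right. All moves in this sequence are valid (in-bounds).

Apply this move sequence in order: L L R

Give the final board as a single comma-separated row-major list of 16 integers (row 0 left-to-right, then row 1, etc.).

Answer: 13, 2, 9, 11, 6, 4, 14, 10, 3, 7, 15, 5, 8, 1, 0, 12

Derivation:
After move 1 (L):
13  2  9 11
 6  4 14 10
 3  7 15  5
 8  1  0 12

After move 2 (L):
13  2  9 11
 6  4 14 10
 3  7 15  5
 8  0  1 12

After move 3 (R):
13  2  9 11
 6  4 14 10
 3  7 15  5
 8  1  0 12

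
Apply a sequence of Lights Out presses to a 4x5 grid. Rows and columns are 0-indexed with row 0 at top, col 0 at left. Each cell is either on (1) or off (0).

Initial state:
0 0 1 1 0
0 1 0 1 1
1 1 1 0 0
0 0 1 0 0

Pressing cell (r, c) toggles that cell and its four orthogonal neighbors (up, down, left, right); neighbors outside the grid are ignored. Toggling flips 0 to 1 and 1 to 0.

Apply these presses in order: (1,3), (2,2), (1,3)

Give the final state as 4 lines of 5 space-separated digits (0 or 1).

Answer: 0 0 1 1 0
0 1 1 1 1
1 0 0 1 0
0 0 0 0 0

Derivation:
After press 1 at (1,3):
0 0 1 0 0
0 1 1 0 0
1 1 1 1 0
0 0 1 0 0

After press 2 at (2,2):
0 0 1 0 0
0 1 0 0 0
1 0 0 0 0
0 0 0 0 0

After press 3 at (1,3):
0 0 1 1 0
0 1 1 1 1
1 0 0 1 0
0 0 0 0 0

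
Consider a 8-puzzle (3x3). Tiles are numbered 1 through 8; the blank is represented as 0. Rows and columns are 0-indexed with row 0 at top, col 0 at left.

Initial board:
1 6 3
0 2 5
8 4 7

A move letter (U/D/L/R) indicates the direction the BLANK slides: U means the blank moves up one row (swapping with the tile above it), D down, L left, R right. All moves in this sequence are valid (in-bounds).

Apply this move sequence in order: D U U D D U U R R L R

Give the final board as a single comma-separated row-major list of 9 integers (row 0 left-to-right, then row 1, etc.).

After move 1 (D):
1 6 3
8 2 5
0 4 7

After move 2 (U):
1 6 3
0 2 5
8 4 7

After move 3 (U):
0 6 3
1 2 5
8 4 7

After move 4 (D):
1 6 3
0 2 5
8 4 7

After move 5 (D):
1 6 3
8 2 5
0 4 7

After move 6 (U):
1 6 3
0 2 5
8 4 7

After move 7 (U):
0 6 3
1 2 5
8 4 7

After move 8 (R):
6 0 3
1 2 5
8 4 7

After move 9 (R):
6 3 0
1 2 5
8 4 7

After move 10 (L):
6 0 3
1 2 5
8 4 7

After move 11 (R):
6 3 0
1 2 5
8 4 7

Answer: 6, 3, 0, 1, 2, 5, 8, 4, 7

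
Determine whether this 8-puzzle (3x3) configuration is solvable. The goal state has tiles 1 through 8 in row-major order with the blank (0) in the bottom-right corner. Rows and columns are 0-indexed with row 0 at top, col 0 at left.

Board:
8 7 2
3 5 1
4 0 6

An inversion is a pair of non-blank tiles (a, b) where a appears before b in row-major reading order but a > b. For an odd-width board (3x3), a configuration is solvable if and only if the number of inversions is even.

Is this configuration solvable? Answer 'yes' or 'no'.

Answer: no

Derivation:
Inversions (pairs i<j in row-major order where tile[i] > tile[j] > 0): 17
17 is odd, so the puzzle is not solvable.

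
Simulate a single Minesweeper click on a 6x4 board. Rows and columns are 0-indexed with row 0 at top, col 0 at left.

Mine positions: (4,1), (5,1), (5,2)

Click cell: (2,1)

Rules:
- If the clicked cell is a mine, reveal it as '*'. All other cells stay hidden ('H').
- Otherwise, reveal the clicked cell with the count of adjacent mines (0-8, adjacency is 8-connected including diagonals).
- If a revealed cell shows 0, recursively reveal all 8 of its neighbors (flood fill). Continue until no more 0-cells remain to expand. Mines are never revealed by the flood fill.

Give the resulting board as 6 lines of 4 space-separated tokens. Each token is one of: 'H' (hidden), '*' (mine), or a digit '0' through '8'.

0 0 0 0
0 0 0 0
0 0 0 0
1 1 1 0
H H 3 1
H H H H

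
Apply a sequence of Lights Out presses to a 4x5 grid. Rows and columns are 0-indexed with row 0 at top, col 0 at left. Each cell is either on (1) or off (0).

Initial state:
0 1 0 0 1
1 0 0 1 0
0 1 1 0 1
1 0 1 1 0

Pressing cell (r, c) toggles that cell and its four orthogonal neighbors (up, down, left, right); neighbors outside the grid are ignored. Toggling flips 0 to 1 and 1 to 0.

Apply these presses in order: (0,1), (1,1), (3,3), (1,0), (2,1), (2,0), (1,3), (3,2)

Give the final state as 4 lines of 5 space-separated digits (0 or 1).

Answer: 0 1 1 1 1
0 0 0 0 1
1 0 1 0 1
0 0 1 1 1

Derivation:
After press 1 at (0,1):
1 0 1 0 1
1 1 0 1 0
0 1 1 0 1
1 0 1 1 0

After press 2 at (1,1):
1 1 1 0 1
0 0 1 1 0
0 0 1 0 1
1 0 1 1 0

After press 3 at (3,3):
1 1 1 0 1
0 0 1 1 0
0 0 1 1 1
1 0 0 0 1

After press 4 at (1,0):
0 1 1 0 1
1 1 1 1 0
1 0 1 1 1
1 0 0 0 1

After press 5 at (2,1):
0 1 1 0 1
1 0 1 1 0
0 1 0 1 1
1 1 0 0 1

After press 6 at (2,0):
0 1 1 0 1
0 0 1 1 0
1 0 0 1 1
0 1 0 0 1

After press 7 at (1,3):
0 1 1 1 1
0 0 0 0 1
1 0 0 0 1
0 1 0 0 1

After press 8 at (3,2):
0 1 1 1 1
0 0 0 0 1
1 0 1 0 1
0 0 1 1 1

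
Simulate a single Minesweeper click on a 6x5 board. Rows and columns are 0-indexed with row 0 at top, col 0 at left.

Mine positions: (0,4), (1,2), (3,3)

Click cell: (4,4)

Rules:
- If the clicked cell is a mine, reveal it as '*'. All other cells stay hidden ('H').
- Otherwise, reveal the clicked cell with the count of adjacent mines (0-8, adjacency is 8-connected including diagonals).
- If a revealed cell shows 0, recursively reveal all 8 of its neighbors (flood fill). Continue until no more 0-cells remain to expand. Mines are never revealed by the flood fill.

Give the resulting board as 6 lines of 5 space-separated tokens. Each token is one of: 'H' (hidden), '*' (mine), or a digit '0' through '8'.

H H H H H
H H H H H
H H H H H
H H H H H
H H H H 1
H H H H H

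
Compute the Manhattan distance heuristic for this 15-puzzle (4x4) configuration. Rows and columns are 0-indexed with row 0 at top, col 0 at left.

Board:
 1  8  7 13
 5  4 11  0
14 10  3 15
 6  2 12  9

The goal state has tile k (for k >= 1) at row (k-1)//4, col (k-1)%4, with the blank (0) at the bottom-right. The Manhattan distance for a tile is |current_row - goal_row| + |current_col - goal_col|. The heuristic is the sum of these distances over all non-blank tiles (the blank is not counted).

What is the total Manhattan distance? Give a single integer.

Answer: 32

Derivation:
Tile 1: (0,0)->(0,0) = 0
Tile 8: (0,1)->(1,3) = 3
Tile 7: (0,2)->(1,2) = 1
Tile 13: (0,3)->(3,0) = 6
Tile 5: (1,0)->(1,0) = 0
Tile 4: (1,1)->(0,3) = 3
Tile 11: (1,2)->(2,2) = 1
Tile 14: (2,0)->(3,1) = 2
Tile 10: (2,1)->(2,1) = 0
Tile 3: (2,2)->(0,2) = 2
Tile 15: (2,3)->(3,2) = 2
Tile 6: (3,0)->(1,1) = 3
Tile 2: (3,1)->(0,1) = 3
Tile 12: (3,2)->(2,3) = 2
Tile 9: (3,3)->(2,0) = 4
Sum: 0 + 3 + 1 + 6 + 0 + 3 + 1 + 2 + 0 + 2 + 2 + 3 + 3 + 2 + 4 = 32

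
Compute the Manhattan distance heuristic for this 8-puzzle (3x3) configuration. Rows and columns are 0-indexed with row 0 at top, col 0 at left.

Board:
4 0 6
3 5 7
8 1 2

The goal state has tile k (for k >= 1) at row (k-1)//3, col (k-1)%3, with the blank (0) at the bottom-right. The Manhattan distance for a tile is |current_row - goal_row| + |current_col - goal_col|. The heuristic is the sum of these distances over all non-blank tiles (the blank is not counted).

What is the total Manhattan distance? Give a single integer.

Answer: 15

Derivation:
Tile 4: at (0,0), goal (1,0), distance |0-1|+|0-0| = 1
Tile 6: at (0,2), goal (1,2), distance |0-1|+|2-2| = 1
Tile 3: at (1,0), goal (0,2), distance |1-0|+|0-2| = 3
Tile 5: at (1,1), goal (1,1), distance |1-1|+|1-1| = 0
Tile 7: at (1,2), goal (2,0), distance |1-2|+|2-0| = 3
Tile 8: at (2,0), goal (2,1), distance |2-2|+|0-1| = 1
Tile 1: at (2,1), goal (0,0), distance |2-0|+|1-0| = 3
Tile 2: at (2,2), goal (0,1), distance |2-0|+|2-1| = 3
Sum: 1 + 1 + 3 + 0 + 3 + 1 + 3 + 3 = 15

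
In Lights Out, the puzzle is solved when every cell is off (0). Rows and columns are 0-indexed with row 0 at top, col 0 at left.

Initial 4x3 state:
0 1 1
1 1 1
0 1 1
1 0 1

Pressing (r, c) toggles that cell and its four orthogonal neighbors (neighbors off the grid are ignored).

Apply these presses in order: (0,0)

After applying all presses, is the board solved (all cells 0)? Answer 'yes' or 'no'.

Answer: no

Derivation:
After press 1 at (0,0):
1 0 1
0 1 1
0 1 1
1 0 1

Lights still on: 8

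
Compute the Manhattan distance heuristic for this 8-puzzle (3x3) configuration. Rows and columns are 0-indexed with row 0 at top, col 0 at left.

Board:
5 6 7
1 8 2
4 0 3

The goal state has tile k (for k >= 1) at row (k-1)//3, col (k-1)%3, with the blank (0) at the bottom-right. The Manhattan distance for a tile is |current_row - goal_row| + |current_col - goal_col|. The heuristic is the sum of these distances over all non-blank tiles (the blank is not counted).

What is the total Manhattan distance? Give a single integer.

Tile 5: (0,0)->(1,1) = 2
Tile 6: (0,1)->(1,2) = 2
Tile 7: (0,2)->(2,0) = 4
Tile 1: (1,0)->(0,0) = 1
Tile 8: (1,1)->(2,1) = 1
Tile 2: (1,2)->(0,1) = 2
Tile 4: (2,0)->(1,0) = 1
Tile 3: (2,2)->(0,2) = 2
Sum: 2 + 2 + 4 + 1 + 1 + 2 + 1 + 2 = 15

Answer: 15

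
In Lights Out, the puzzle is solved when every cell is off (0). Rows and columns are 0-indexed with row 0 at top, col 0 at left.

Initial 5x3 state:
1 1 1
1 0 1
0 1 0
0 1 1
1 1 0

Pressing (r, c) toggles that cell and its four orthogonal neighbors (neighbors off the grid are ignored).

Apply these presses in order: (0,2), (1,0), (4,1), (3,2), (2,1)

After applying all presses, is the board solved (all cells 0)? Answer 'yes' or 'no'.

After press 1 at (0,2):
1 0 0
1 0 0
0 1 0
0 1 1
1 1 0

After press 2 at (1,0):
0 0 0
0 1 0
1 1 0
0 1 1
1 1 0

After press 3 at (4,1):
0 0 0
0 1 0
1 1 0
0 0 1
0 0 1

After press 4 at (3,2):
0 0 0
0 1 0
1 1 1
0 1 0
0 0 0

After press 5 at (2,1):
0 0 0
0 0 0
0 0 0
0 0 0
0 0 0

Lights still on: 0

Answer: yes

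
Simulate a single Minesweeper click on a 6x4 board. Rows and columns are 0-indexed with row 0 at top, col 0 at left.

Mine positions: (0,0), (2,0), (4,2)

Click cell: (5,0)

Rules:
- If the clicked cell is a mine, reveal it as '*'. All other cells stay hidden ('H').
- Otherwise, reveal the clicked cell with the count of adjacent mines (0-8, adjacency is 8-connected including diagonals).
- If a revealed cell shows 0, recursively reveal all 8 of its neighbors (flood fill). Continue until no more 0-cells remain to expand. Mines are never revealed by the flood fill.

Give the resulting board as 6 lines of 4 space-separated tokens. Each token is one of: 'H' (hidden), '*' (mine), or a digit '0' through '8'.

H H H H
H H H H
H H H H
1 2 H H
0 1 H H
0 1 H H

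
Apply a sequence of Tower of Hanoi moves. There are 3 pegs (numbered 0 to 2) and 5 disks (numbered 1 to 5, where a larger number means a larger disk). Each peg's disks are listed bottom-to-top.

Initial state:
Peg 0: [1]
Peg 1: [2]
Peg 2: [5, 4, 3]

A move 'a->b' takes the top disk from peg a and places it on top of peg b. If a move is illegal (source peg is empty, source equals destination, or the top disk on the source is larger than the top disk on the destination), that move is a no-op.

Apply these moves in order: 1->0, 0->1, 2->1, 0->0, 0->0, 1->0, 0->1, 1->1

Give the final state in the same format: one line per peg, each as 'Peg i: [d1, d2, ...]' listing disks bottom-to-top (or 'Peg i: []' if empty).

Answer: Peg 0: []
Peg 1: [2, 1]
Peg 2: [5, 4, 3]

Derivation:
After move 1 (1->0):
Peg 0: [1]
Peg 1: [2]
Peg 2: [5, 4, 3]

After move 2 (0->1):
Peg 0: []
Peg 1: [2, 1]
Peg 2: [5, 4, 3]

After move 3 (2->1):
Peg 0: []
Peg 1: [2, 1]
Peg 2: [5, 4, 3]

After move 4 (0->0):
Peg 0: []
Peg 1: [2, 1]
Peg 2: [5, 4, 3]

After move 5 (0->0):
Peg 0: []
Peg 1: [2, 1]
Peg 2: [5, 4, 3]

After move 6 (1->0):
Peg 0: [1]
Peg 1: [2]
Peg 2: [5, 4, 3]

After move 7 (0->1):
Peg 0: []
Peg 1: [2, 1]
Peg 2: [5, 4, 3]

After move 8 (1->1):
Peg 0: []
Peg 1: [2, 1]
Peg 2: [5, 4, 3]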